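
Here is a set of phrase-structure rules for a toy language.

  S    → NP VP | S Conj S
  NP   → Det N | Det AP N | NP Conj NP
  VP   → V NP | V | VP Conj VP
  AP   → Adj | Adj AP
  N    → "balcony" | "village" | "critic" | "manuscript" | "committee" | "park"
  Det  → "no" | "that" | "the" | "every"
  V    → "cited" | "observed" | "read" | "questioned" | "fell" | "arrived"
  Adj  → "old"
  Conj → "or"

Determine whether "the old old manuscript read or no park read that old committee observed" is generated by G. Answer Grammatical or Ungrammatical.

For S → NP VP, the only prefix that parses as NP is 'the old old manuscript', but the remainder 'read or no park read that old committee observed' is not a VP under these rules. The alternative S rule S → S Conj S likewise has no satisfying split.

Ungrammatical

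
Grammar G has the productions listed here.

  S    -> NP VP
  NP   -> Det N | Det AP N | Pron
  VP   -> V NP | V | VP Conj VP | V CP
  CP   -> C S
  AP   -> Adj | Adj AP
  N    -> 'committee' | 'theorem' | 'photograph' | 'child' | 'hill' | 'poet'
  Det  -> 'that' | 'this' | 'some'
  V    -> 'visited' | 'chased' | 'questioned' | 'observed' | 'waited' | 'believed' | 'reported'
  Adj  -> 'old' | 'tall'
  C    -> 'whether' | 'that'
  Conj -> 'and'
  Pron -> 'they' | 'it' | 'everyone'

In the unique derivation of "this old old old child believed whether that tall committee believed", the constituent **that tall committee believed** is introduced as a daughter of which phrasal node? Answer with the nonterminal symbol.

CP

S
  NP
    Det: this
    AP
      Adj: old
      AP
        Adj: old
        AP
          Adj: old
    N: child
  VP
    V: believed
    CP
      C: whether
      S
        NP
          Det: that
          AP
            Adj: tall
          N: committee
        VP
          V: believed
The span 'that tall committee believed' is the S node built by S → NP VP.
Its mother is the CP built by CP → C S.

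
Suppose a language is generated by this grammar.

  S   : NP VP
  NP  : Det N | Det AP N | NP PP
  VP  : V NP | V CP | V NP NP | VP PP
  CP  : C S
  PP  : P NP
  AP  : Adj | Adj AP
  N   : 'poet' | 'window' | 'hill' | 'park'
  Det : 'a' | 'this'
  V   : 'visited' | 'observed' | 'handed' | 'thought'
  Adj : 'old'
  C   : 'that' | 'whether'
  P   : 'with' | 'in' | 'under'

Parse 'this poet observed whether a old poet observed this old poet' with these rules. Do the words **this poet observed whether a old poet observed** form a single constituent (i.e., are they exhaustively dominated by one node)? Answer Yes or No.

[S [NP [Det this] [N poet]] [VP [V observed] [CP [C whether] [S [NP [Det a] [AP [Adj old]] [N poet]] [VP [V observed] [NP [Det this] [AP [Adj old]] [N poet]]]]]]]
The smallest constituent containing 'this poet observed whether a old poet observed' is the S spanning 'this poet observed whether a old poet observed this old poet'; no single node in the tree dominates exactly the given words.

No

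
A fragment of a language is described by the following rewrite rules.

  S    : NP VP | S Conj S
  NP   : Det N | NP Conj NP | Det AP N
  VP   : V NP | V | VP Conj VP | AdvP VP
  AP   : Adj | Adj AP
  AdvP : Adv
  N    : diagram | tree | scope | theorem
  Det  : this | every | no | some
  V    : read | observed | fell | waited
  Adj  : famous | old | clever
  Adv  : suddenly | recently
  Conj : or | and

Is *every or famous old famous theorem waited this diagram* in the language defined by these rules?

A Det word can never sit immediately before a Conj word in any string this grammar generates, so the substring 'every or' rules out a derivation.

Ungrammatical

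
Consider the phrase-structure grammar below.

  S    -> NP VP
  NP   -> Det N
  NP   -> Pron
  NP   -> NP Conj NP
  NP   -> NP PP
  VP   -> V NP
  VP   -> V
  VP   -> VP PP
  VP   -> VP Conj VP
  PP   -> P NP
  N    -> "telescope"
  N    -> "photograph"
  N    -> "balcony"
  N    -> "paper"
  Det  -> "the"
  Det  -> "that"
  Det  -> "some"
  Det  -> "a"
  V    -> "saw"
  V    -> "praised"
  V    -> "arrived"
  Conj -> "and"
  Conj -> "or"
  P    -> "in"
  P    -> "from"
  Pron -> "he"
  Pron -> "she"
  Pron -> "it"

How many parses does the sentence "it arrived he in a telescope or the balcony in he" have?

10

Two of the 10 distinct bracketings:
[S [NP [Pron it]] [VP [V arrived] [NP [NP [NP [Pron he]] [PP [P in] [NP [Det a] [N telescope]]]] [Conj or] [NP [NP [Det the] [N balcony]] [PP [P in] [NP [Pron he]]]]]]]
[S [NP [Pron it]] [VP [V arrived] [NP [NP [Pron he]] [PP [P in] [NP [NP [Det a] [N telescope]] [Conj or] [NP [NP [Det the] [N balcony]] [PP [P in] [NP [Pron he]]]]]]]]]
The trees differ in how a recursive rule is bracketed over the same span.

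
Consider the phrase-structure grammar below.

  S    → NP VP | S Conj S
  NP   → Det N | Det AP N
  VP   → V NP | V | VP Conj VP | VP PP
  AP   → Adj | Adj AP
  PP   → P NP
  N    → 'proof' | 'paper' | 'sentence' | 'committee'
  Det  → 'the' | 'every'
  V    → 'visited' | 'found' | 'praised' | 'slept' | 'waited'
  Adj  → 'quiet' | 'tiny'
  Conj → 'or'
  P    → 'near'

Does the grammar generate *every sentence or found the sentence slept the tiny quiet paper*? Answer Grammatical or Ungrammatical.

For S → NP VP, the only prefix that parses as NP is 'every sentence', but the remainder 'or found the sentence slept the tiny quiet paper' is not a VP under these rules. The alternative S rule S → S Conj S likewise has no satisfying split.

Ungrammatical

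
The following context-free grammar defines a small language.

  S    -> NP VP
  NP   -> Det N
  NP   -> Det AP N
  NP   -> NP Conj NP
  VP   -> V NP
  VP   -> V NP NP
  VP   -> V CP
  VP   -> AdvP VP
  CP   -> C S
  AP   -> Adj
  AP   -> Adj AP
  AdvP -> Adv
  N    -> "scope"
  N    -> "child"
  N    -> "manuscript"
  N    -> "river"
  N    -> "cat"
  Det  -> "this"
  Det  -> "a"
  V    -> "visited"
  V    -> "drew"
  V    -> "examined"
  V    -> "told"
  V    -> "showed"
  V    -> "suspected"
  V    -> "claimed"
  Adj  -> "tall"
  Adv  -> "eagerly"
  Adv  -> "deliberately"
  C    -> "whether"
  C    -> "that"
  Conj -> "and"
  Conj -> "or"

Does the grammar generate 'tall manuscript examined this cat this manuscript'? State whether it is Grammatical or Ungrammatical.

For S → NP VP, no prefix of the string parses as an NP.

Ungrammatical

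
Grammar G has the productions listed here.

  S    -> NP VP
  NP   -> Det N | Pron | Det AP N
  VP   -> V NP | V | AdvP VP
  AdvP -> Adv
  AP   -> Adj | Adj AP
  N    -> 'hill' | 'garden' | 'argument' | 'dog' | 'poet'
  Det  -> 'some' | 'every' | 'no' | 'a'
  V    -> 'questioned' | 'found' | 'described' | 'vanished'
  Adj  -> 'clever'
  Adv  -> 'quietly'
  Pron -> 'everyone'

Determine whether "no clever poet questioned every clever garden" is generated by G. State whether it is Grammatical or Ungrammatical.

Grammatical

[S [NP [Det no] [AP [Adj clever]] [N poet]] [VP [V questioned] [NP [Det every] [AP [Adj clever]] [N garden]]]]
The bracketing above is licensed at every node by one of the given productions, with S at the root.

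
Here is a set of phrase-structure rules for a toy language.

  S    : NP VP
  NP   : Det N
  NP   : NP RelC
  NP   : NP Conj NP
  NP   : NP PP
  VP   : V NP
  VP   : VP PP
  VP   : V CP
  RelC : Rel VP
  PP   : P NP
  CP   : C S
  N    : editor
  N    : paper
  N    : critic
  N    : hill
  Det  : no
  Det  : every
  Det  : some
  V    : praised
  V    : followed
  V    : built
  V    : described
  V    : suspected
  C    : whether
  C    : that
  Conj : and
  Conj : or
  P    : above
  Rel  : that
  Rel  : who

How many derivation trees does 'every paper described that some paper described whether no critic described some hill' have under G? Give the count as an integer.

[S [NP [Det every] [N paper]] [VP [V described] [CP [C that] [S [NP [Det some] [N paper]] [VP [V described] [CP [C whether] [S [NP [Det no] [N critic]] [VP [V described] [NP [Det some] [N hill]]]]]]]]]]
No rule offers an alternative attachment or grouping for any span, so this is the only derivation.

1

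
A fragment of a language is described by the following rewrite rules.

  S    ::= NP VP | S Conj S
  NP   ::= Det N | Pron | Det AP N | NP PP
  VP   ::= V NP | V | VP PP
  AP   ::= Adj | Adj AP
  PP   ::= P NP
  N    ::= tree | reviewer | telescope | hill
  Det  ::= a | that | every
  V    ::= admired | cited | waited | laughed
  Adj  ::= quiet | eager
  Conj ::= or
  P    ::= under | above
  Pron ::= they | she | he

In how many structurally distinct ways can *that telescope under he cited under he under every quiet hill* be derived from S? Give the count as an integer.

2

The two bracketings:
[S [NP [NP [Det that] [N telescope]] [PP [P under] [NP [Pron he]]]] [VP [VP [V cited]] [PP [P under] [NP [NP [Pron he]] [PP [P under] [NP [Det every] [AP [Adj quiet]] [N hill]]]]]]]
[S [NP [NP [Det that] [N telescope]] [PP [P under] [NP [Pron he]]]] [VP [VP [VP [V cited]] [PP [P under] [NP [Pron he]]]] [PP [P under] [NP [Det every] [AP [Adj quiet]] [N hill]]]]]
The trees differ in how a recursive rule is bracketed over the same span.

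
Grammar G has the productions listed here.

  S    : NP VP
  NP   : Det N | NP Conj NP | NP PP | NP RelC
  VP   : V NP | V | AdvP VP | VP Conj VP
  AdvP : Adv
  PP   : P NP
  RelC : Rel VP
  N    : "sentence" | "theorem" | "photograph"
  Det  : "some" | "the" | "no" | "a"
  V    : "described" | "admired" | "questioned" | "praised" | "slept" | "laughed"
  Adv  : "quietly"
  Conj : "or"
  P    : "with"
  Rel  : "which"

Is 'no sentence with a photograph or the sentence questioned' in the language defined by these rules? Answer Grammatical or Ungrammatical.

S
  NP
    NP
      NP
        Det: no
        N: sentence
      PP
        P: with
        NP
          Det: a
          N: photograph
    Conj: or
    NP
      Det: the
      N: sentence
  VP
    V: questioned
Every word is introduced by a lexical rule and the phrasal rules combine the resulting categories into a single S.

Grammatical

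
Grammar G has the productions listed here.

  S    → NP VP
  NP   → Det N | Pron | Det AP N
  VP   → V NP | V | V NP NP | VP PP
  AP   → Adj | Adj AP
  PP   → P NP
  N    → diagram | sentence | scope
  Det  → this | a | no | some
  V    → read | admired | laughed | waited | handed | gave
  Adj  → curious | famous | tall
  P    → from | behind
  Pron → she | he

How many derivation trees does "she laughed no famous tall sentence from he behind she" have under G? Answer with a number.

1

[S [NP [Pron she]] [VP [VP [VP [V laughed] [NP [Det no] [AP [Adj famous] [AP [Adj tall]]] [N sentence]]] [PP [P from] [NP [Pron he]]]] [PP [P behind] [NP [Pron she]]]]]
No rule offers an alternative attachment or grouping for any span, so this is the only derivation.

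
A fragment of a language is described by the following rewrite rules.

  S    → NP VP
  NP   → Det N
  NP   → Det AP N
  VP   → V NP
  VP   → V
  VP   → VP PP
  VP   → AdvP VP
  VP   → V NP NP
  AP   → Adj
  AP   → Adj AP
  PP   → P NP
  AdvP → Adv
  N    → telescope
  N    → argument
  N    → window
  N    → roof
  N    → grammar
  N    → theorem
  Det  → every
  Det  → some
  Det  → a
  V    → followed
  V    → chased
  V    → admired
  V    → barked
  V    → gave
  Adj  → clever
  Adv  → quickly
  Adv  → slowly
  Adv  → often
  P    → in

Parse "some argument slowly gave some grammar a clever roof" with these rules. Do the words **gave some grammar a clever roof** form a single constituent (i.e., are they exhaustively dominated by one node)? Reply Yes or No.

[S [NP [Det some] [N argument]] [VP [AdvP [Adv slowly]] [VP [V gave] [NP [Det some] [N grammar]] [NP [Det a] [AP [Adj clever]] [N roof]]]]]
The words 'gave some grammar a clever roof' are exhaustively dominated by a single VP node (built by VP → V NP NP), so they form a constituent.

Yes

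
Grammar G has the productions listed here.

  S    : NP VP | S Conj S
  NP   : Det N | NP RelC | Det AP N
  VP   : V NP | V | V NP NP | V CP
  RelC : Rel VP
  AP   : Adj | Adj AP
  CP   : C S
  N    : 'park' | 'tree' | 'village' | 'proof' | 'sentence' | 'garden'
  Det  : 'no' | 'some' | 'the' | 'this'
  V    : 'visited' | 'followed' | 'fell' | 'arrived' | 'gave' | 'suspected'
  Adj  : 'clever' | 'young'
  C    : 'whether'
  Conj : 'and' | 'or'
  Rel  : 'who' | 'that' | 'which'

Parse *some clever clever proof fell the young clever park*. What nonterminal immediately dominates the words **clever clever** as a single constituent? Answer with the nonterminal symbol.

S
  NP
    Det: some
    AP
      Adj: clever
      AP
        Adj: clever
    N: proof
  VP
    V: fell
    NP
      Det: the
      AP
        Adj: young
        AP
          Adj: clever
      N: park
The span 'clever clever' is the AP node built by AP → Adj AP.

AP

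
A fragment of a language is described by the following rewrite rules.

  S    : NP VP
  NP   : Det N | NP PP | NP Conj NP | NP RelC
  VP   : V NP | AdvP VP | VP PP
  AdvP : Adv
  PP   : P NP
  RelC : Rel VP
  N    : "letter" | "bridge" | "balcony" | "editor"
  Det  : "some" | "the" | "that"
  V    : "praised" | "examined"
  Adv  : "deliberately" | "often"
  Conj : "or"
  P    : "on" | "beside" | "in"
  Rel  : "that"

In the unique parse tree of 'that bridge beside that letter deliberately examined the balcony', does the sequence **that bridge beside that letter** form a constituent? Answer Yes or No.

Yes

[S [NP [NP [Det that] [N bridge]] [PP [P beside] [NP [Det that] [N letter]]]] [VP [AdvP [Adv deliberately]] [VP [V examined] [NP [Det the] [N balcony]]]]]
The words 'that bridge beside that letter' are exhaustively dominated by a single NP node (built by NP → NP PP), so they form a constituent.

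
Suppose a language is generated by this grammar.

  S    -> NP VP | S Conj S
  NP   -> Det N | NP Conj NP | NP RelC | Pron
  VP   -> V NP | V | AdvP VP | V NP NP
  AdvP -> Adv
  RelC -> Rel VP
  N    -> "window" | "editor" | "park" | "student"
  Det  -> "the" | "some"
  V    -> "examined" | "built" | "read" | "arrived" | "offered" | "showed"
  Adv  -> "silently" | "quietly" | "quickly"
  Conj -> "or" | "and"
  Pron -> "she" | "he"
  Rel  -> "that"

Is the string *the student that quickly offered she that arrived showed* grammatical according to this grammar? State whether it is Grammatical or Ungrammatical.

Grammatical

[S [NP [NP [Det the] [N student]] [RelC [Rel that] [VP [AdvP [Adv quickly]] [VP [V offered] [NP [NP [Pron she]] [RelC [Rel that] [VP [V arrived]]]]]]]] [VP [V showed]]]
Each bracket corresponds to one application of a listed rule, so the string is derivable from S.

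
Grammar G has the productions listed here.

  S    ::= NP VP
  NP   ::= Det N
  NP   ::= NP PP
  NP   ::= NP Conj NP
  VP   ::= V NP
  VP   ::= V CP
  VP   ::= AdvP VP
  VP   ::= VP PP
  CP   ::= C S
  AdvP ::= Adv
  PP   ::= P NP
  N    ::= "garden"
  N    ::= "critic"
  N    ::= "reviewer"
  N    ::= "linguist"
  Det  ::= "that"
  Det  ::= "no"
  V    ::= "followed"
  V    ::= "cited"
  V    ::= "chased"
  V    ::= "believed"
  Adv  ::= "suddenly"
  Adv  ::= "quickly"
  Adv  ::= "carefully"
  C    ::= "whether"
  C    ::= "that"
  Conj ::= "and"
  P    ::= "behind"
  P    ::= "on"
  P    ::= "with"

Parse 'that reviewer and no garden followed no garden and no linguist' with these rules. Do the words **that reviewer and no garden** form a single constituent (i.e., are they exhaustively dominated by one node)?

Yes

[S [NP [NP [Det that] [N reviewer]] [Conj and] [NP [Det no] [N garden]]] [VP [V followed] [NP [NP [Det no] [N garden]] [Conj and] [NP [Det no] [N linguist]]]]]
The words 'that reviewer and no garden' are exhaustively dominated by a single NP node (built by NP → NP Conj NP), so they form a constituent.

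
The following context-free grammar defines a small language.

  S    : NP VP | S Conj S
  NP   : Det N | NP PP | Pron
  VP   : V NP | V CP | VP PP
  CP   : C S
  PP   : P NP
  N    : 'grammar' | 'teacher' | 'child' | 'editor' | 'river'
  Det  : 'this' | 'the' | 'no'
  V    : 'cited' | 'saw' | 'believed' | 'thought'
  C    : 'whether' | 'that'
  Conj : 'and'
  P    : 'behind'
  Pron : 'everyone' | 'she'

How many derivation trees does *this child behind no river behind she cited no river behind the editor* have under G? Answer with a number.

Two of the 4 distinct bracketings:
[S [NP [NP [Det this] [N child]] [PP [P behind] [NP [NP [Det no] [N river]] [PP [P behind] [NP [Pron she]]]]]] [VP [V cited] [NP [NP [Det no] [N river]] [PP [P behind] [NP [Det the] [N editor]]]]]]
[S [NP [NP [Det this] [N child]] [PP [P behind] [NP [NP [Det no] [N river]] [PP [P behind] [NP [Pron she]]]]]] [VP [VP [V cited] [NP [Det no] [N river]]] [PP [P behind] [NP [Det the] [N editor]]]]]
The difference turns on whether VP → VP PP is used at the relevant span, versus an alternative expansion of VP.

4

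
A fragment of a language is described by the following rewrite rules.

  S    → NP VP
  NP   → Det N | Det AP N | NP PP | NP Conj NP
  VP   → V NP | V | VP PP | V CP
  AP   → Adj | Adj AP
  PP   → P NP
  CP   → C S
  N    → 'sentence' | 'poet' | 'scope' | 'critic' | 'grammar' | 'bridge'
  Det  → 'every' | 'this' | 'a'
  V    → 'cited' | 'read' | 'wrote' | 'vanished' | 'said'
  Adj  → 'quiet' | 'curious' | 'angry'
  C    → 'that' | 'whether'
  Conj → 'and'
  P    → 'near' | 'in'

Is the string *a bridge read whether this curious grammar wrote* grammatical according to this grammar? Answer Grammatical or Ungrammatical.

Grammatical

S
  NP
    Det: a
    N: bridge
  VP
    V: read
    CP
      C: whether
      S
        NP
          Det: this
          AP
            Adj: curious
          N: grammar
        VP
          V: wrote
Every word is introduced by a lexical rule and the phrasal rules combine the resulting categories into a single S.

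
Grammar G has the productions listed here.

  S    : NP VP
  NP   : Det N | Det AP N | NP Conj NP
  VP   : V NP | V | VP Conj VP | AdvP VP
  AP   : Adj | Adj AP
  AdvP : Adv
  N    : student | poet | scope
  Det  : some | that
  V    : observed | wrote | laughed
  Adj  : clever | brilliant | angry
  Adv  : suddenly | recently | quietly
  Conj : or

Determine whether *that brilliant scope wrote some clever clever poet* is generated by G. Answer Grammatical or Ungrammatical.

[S [NP [Det that] [AP [Adj brilliant]] [N scope]] [VP [V wrote] [NP [Det some] [AP [Adj clever] [AP [Adj clever]]] [N poet]]]]
Each bracket corresponds to one application of a listed rule, so the string is derivable from S.

Grammatical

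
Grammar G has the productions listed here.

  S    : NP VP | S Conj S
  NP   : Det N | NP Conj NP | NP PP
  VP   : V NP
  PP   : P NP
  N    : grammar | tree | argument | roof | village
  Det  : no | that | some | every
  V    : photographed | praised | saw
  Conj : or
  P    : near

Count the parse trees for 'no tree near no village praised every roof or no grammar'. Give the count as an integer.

1

[S [NP [NP [Det no] [N tree]] [PP [P near] [NP [Det no] [N village]]]] [VP [V praised] [NP [NP [Det every] [N roof]] [Conj or] [NP [Det no] [N grammar]]]]]
No rule offers an alternative attachment or grouping for any span, so this is the only derivation.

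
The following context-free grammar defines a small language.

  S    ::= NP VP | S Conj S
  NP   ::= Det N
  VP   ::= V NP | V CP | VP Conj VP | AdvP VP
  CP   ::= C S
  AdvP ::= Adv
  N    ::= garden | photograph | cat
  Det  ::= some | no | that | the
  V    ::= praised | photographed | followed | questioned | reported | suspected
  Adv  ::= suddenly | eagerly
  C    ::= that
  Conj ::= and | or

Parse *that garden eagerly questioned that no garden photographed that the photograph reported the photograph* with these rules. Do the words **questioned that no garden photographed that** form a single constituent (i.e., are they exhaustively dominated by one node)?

No

[S [NP [Det that] [N garden]] [VP [AdvP [Adv eagerly]] [VP [V questioned] [CP [C that] [S [NP [Det no] [N garden]] [VP [V photographed] [CP [C that] [S [NP [Det the] [N photograph]] [VP [V reported] [NP [Det the] [N photograph]]]]]]]]]]]
The smallest constituent containing 'questioned that no garden photographed that' is the VP spanning 'questioned that no garden photographed that the photograph reported the photograph'; no single node in the tree dominates exactly the given words.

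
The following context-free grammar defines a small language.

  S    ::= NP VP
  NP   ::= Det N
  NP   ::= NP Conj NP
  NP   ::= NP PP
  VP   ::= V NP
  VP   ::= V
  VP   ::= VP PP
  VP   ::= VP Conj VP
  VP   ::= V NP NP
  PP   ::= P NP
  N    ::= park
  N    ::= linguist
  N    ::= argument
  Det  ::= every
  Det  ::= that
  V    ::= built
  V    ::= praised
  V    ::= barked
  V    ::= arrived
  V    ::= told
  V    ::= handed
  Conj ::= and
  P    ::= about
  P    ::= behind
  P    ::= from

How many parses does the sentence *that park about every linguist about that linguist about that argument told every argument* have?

5

Two of the 5 distinct bracketings:
[S [NP [NP [Det that] [N park]] [PP [P about] [NP [NP [Det every] [N linguist]] [PP [P about] [NP [NP [Det that] [N linguist]] [PP [P about] [NP [Det that] [N argument]]]]]]]] [VP [V told] [NP [Det every] [N argument]]]]
[S [NP [NP [Det that] [N park]] [PP [P about] [NP [NP [NP [Det every] [N linguist]] [PP [P about] [NP [Det that] [N linguist]]]] [PP [P about] [NP [Det that] [N argument]]]]]] [VP [V told] [NP [Det every] [N argument]]]]
The trees differ in how a recursive rule is bracketed over the same span.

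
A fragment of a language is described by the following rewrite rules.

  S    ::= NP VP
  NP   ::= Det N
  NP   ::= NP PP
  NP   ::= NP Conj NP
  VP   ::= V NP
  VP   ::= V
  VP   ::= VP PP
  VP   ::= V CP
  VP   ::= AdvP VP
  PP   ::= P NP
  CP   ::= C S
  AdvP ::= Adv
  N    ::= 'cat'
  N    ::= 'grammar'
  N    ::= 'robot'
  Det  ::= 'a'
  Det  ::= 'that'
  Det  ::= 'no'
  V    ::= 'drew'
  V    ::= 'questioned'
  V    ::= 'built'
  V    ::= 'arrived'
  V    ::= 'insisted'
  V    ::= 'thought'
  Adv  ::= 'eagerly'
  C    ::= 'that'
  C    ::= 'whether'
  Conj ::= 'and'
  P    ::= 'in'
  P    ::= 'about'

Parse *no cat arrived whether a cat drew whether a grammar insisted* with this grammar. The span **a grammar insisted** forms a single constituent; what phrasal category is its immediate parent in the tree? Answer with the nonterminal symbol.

[S [NP [Det no] [N cat]] [VP [V arrived] [CP [C whether] [S [NP [Det a] [N cat]] [VP [V drew] [CP [C whether] [S [NP [Det a] [N grammar]] [VP [V insisted]]]]]]]]]
The span 'a grammar insisted' is the S node built by S → NP VP.
Its mother is the CP built by CP → C S.

CP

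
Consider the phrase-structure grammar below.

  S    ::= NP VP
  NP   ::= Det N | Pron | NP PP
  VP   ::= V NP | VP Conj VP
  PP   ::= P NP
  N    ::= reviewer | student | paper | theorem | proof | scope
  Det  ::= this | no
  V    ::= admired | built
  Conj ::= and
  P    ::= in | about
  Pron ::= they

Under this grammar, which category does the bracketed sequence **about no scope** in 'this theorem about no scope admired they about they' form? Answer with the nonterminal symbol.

PP

S
  NP
    NP
      Det: this
      N: theorem
    PP
      P: about
      NP
        Det: no
        N: scope
  VP
    V: admired
    NP
      NP
        Pron: they
      PP
        P: about
        NP
          Pron: they
The span 'about no scope' is the PP node built by PP → P NP.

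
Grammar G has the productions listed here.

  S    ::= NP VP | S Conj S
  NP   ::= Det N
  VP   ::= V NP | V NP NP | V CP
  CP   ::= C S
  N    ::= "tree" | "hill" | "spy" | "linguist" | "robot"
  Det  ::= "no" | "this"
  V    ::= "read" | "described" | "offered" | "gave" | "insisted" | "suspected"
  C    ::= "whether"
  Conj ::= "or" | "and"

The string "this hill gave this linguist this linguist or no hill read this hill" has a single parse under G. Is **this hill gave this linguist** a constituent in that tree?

No

[S [S [NP [Det this] [N hill]] [VP [V gave] [NP [Det this] [N linguist]] [NP [Det this] [N linguist]]]] [Conj or] [S [NP [Det no] [N hill]] [VP [V read] [NP [Det this] [N hill]]]]]
The smallest constituent containing 'this hill gave this linguist' is the S spanning 'this hill gave this linguist this linguist'; no single node in the tree dominates exactly the given words.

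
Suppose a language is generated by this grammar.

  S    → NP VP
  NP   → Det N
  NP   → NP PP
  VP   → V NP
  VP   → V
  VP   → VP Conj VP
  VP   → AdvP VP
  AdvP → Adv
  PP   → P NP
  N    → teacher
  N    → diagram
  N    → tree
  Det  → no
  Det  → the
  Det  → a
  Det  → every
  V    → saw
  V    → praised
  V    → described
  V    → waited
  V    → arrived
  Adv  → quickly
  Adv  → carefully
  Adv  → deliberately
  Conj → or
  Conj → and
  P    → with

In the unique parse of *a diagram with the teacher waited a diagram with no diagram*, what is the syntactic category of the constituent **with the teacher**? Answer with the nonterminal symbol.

PP

[S [NP [NP [Det a] [N diagram]] [PP [P with] [NP [Det the] [N teacher]]]] [VP [V waited] [NP [NP [Det a] [N diagram]] [PP [P with] [NP [Det no] [N diagram]]]]]]
The span 'with the teacher' is the PP node built by PP → P NP.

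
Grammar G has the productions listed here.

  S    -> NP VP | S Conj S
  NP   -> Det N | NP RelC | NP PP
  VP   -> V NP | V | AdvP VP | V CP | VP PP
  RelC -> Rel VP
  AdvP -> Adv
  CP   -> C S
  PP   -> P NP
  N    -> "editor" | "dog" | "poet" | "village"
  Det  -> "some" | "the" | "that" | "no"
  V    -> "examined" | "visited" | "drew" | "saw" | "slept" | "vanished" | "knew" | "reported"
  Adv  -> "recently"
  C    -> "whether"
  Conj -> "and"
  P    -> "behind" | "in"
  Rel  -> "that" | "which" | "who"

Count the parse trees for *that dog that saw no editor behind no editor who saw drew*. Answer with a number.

Two of the 7 distinct bracketings:
[S [NP [NP [Det that] [N dog]] [RelC [Rel that] [VP [V saw] [NP [NP [NP [Det no] [N editor]] [PP [P behind] [NP [Det no] [N editor]]]] [RelC [Rel who] [VP [V saw]]]]]]] [VP [V drew]]]
[S [NP [NP [Det that] [N dog]] [RelC [Rel that] [VP [V saw] [NP [NP [Det no] [N editor]] [PP [P behind] [NP [NP [Det no] [N editor]] [RelC [Rel who] [VP [V saw]]]]]]]]] [VP [V drew]]]
The trees differ in how a recursive rule is bracketed over the same span.

7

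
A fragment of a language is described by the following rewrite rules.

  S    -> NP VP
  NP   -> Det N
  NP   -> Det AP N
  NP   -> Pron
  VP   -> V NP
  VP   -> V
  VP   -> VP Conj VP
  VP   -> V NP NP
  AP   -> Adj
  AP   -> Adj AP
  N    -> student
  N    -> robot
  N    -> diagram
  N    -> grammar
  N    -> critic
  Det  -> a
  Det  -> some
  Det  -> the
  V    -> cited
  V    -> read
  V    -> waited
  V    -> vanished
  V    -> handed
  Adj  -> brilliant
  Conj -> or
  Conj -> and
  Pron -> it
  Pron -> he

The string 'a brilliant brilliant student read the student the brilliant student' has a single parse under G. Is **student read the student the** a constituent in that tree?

[S [NP [Det a] [AP [Adj brilliant] [AP [Adj brilliant]]] [N student]] [VP [V read] [NP [Det the] [N student]] [NP [Det the] [AP [Adj brilliant]] [N student]]]]
The smallest constituent containing 'student read the student the' is the S spanning 'a brilliant brilliant student read the student the brilliant student'; no single node in the tree dominates exactly the given words.

No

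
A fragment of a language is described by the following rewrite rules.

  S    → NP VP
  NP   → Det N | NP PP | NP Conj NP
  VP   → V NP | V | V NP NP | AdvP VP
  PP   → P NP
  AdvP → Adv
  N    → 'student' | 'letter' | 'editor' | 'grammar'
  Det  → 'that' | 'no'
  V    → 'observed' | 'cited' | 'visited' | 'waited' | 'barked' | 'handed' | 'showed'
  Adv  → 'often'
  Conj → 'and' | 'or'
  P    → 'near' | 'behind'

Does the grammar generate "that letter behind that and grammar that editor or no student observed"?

A Det word can never sit immediately before a Conj word in any string this grammar generates, so the substring 'that and' rules out a derivation.

Ungrammatical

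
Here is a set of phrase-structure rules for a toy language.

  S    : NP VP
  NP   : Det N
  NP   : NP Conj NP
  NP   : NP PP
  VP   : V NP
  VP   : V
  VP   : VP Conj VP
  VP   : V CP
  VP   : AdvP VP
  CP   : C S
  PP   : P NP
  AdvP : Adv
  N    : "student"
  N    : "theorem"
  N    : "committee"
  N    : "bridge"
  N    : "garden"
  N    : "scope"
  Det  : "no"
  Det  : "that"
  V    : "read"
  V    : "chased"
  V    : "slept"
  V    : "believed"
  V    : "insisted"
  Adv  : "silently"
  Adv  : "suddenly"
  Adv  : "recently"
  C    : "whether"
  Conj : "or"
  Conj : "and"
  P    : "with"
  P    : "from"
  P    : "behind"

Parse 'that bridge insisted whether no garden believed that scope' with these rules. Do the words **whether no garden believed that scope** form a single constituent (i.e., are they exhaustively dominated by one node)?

[S [NP [Det that] [N bridge]] [VP [V insisted] [CP [C whether] [S [NP [Det no] [N garden]] [VP [V believed] [NP [Det that] [N scope]]]]]]]
The words 'whether no garden believed that scope' are exhaustively dominated by a single CP node (built by CP → C S), so they form a constituent.

Yes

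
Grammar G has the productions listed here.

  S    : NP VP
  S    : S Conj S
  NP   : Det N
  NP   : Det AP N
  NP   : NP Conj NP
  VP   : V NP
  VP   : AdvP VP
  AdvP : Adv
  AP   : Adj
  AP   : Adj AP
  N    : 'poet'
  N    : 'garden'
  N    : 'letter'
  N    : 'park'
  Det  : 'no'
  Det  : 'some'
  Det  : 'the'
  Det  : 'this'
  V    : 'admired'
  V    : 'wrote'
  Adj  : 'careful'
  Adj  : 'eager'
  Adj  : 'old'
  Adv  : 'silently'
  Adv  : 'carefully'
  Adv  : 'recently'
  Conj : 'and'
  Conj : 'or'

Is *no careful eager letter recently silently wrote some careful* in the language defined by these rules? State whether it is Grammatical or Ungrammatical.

Ungrammatical

For S → NP VP, the only prefix that parses as NP is 'no careful eager letter', but the remainder 'recently silently wrote some careful' is not a VP under these rules. The alternative S rule S → S Conj S likewise has no satisfying split.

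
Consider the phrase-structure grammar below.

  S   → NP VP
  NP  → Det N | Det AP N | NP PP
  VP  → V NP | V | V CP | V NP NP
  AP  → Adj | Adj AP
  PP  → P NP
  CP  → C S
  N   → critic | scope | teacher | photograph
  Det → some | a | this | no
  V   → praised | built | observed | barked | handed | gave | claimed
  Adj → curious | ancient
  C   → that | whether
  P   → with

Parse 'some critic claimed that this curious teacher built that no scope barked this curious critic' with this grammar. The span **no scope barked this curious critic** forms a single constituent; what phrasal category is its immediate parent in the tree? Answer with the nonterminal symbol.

CP

[S [NP [Det some] [N critic]] [VP [V claimed] [CP [C that] [S [NP [Det this] [AP [Adj curious]] [N teacher]] [VP [V built] [CP [C that] [S [NP [Det no] [N scope]] [VP [V barked] [NP [Det this] [AP [Adj curious]] [N critic]]]]]]]]]]
The span 'no scope barked this curious critic' is the S node built by S → NP VP.
Its mother is the CP built by CP → C S.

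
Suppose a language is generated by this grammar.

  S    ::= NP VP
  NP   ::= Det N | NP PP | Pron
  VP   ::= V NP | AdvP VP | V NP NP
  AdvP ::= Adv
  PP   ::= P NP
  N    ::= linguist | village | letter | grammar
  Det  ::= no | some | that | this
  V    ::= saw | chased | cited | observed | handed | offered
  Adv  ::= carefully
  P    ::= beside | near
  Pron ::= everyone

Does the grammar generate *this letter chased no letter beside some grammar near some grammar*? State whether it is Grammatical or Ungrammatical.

Grammatical

S
  NP
    Det: this
    N: letter
  VP
    V: chased
    NP
      NP
        Det: no
        N: letter
      PP
        P: beside
        NP
          NP
            Det: some
            N: grammar
          PP
            P: near
            NP
              Det: some
              N: grammar
The bracketing above is licensed at every node by one of the given productions, with S at the root.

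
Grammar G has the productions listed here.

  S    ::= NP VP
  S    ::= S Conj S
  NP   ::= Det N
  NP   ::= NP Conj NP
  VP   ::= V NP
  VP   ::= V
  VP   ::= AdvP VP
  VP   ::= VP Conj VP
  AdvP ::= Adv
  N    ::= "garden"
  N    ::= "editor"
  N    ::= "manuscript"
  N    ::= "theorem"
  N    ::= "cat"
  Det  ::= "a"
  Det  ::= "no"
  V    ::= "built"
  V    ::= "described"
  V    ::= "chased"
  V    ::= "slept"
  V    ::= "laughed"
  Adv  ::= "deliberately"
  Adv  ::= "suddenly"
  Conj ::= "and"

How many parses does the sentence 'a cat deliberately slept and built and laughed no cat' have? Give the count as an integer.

5

Two of the 5 distinct bracketings:
[S [NP [Det a] [N cat]] [VP [AdvP [Adv deliberately]] [VP [VP [V slept]] [Conj and] [VP [VP [V built]] [Conj and] [VP [V laughed] [NP [Det no] [N cat]]]]]]]
[S [NP [Det a] [N cat]] [VP [AdvP [Adv deliberately]] [VP [VP [VP [V slept]] [Conj and] [VP [V built]]] [Conj and] [VP [V laughed] [NP [Det no] [N cat]]]]]]
The trees differ in how a recursive rule is bracketed over the same span.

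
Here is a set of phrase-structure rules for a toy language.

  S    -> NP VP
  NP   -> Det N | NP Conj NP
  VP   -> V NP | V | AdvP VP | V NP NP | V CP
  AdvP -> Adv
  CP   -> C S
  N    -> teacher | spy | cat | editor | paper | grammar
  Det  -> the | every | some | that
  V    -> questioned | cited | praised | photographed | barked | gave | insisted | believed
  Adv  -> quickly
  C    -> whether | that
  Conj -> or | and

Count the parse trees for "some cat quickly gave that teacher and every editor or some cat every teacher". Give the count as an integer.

2

The two bracketings:
[S [NP [Det some] [N cat]] [VP [AdvP [Adv quickly]] [VP [V gave] [NP [NP [Det that] [N teacher]] [Conj and] [NP [NP [Det every] [N editor]] [Conj or] [NP [Det some] [N cat]]]] [NP [Det every] [N teacher]]]]]
[S [NP [Det some] [N cat]] [VP [AdvP [Adv quickly]] [VP [V gave] [NP [NP [NP [Det that] [N teacher]] [Conj and] [NP [Det every] [N editor]]] [Conj or] [NP [Det some] [N cat]]] [NP [Det every] [N teacher]]]]]
The trees differ in how a recursive rule is bracketed over the same span.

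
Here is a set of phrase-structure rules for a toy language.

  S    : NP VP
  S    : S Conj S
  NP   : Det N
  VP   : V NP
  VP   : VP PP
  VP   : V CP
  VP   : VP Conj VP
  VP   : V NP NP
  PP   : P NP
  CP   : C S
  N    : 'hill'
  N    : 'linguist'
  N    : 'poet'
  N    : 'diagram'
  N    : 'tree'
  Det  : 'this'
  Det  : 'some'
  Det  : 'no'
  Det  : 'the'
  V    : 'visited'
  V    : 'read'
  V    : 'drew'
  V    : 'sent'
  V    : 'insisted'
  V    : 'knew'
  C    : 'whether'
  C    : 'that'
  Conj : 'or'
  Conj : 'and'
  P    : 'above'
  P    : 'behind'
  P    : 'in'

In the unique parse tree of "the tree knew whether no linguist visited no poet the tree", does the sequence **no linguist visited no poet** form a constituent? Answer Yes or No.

[S [NP [Det the] [N tree]] [VP [V knew] [CP [C whether] [S [NP [Det no] [N linguist]] [VP [V visited] [NP [Det no] [N poet]] [NP [Det the] [N tree]]]]]]]
The smallest constituent containing 'no linguist visited no poet' is the S spanning 'no linguist visited no poet the tree'; no single node in the tree dominates exactly the given words.

No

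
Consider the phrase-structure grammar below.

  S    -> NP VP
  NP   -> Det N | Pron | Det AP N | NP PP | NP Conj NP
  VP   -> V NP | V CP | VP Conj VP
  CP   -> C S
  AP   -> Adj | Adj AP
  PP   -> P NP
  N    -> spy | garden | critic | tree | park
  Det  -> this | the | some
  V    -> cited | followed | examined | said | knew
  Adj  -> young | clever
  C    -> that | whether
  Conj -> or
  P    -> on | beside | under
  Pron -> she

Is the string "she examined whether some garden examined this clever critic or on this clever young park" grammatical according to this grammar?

Ungrammatical

A Conj word can never sit immediately before a P word in any string this grammar generates, so the substring 'or on' rules out a derivation.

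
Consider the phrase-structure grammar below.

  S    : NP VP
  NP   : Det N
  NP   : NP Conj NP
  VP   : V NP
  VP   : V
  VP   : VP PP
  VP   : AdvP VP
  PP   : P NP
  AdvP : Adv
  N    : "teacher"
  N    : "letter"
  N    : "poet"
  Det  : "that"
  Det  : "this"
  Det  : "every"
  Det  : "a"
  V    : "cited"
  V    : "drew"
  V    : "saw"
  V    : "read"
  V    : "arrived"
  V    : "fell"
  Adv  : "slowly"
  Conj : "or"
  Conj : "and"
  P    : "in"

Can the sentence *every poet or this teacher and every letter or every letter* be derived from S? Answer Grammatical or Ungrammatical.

Ungrammatical

For S → NP VP, every NP-prefix leaves a non-VP remainder: after 'every poet' the remainder is not a VP; after 'every poet or this teacher' the remainder is not a VP; after 'every poet or this teacher and every letter' the remainder is not a VP.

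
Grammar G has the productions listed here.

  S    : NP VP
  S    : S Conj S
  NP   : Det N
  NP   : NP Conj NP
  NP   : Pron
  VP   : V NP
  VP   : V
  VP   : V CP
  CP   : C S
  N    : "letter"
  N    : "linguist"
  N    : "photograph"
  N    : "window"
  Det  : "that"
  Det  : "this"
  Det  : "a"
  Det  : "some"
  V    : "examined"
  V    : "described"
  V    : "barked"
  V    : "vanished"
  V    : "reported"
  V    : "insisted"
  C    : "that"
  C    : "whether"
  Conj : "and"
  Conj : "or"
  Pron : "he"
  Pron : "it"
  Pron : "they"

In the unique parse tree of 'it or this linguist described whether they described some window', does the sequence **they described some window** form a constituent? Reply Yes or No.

Yes

[S [NP [NP [Pron it]] [Conj or] [NP [Det this] [N linguist]]] [VP [V described] [CP [C whether] [S [NP [Pron they]] [VP [V described] [NP [Det some] [N window]]]]]]]
The words 'they described some window' are exhaustively dominated by a single S node (built by S → NP VP), so they form a constituent.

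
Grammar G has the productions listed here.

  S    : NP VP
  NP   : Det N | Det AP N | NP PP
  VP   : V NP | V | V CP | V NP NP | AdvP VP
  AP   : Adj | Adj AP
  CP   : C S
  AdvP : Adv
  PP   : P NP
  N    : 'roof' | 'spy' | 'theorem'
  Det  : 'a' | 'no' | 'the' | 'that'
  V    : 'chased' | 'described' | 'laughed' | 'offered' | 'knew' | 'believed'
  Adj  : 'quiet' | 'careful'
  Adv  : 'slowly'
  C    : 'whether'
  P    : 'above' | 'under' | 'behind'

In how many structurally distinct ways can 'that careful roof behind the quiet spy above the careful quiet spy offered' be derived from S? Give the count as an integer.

The two bracketings:
[S [NP [NP [Det that] [AP [Adj careful]] [N roof]] [PP [P behind] [NP [NP [Det the] [AP [Adj quiet]] [N spy]] [PP [P above] [NP [Det the] [AP [Adj careful] [AP [Adj quiet]]] [N spy]]]]]] [VP [V offered]]]
[S [NP [NP [NP [Det that] [AP [Adj careful]] [N roof]] [PP [P behind] [NP [Det the] [AP [Adj quiet]] [N spy]]]] [PP [P above] [NP [Det the] [AP [Adj careful] [AP [Adj quiet]]] [N spy]]]] [VP [V offered]]]
The trees differ in how a recursive rule is bracketed over the same span.

2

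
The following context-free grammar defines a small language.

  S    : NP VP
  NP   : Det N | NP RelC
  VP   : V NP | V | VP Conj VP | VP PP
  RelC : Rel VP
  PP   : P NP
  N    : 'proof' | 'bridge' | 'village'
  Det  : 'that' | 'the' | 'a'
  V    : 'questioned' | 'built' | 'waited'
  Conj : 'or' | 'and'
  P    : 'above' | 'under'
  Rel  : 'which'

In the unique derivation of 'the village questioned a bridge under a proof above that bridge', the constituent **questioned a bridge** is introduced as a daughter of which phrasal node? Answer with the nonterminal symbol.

VP

[S [NP [Det the] [N village]] [VP [VP [VP [V questioned] [NP [Det a] [N bridge]]] [PP [P under] [NP [Det a] [N proof]]]] [PP [P above] [NP [Det that] [N bridge]]]]]
The span 'questioned a bridge' is the VP node built by VP → V NP.
Its mother is the VP built by VP → VP PP.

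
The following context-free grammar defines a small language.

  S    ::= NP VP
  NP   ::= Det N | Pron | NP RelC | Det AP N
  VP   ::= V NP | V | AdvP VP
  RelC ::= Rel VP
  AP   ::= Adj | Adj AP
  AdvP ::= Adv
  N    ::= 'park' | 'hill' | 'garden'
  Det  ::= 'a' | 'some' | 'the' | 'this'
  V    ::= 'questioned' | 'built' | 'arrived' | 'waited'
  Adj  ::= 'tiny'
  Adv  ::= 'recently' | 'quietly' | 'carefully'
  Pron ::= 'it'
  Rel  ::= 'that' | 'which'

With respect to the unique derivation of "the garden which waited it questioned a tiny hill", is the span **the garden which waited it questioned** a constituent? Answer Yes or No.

No

[S [NP [NP [Det the] [N garden]] [RelC [Rel which] [VP [V waited] [NP [Pron it]]]]] [VP [V questioned] [NP [Det a] [AP [Adj tiny]] [N hill]]]]
The smallest constituent containing 'the garden which waited it questioned' is the S spanning 'the garden which waited it questioned a tiny hill'; no single node in the tree dominates exactly the given words.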